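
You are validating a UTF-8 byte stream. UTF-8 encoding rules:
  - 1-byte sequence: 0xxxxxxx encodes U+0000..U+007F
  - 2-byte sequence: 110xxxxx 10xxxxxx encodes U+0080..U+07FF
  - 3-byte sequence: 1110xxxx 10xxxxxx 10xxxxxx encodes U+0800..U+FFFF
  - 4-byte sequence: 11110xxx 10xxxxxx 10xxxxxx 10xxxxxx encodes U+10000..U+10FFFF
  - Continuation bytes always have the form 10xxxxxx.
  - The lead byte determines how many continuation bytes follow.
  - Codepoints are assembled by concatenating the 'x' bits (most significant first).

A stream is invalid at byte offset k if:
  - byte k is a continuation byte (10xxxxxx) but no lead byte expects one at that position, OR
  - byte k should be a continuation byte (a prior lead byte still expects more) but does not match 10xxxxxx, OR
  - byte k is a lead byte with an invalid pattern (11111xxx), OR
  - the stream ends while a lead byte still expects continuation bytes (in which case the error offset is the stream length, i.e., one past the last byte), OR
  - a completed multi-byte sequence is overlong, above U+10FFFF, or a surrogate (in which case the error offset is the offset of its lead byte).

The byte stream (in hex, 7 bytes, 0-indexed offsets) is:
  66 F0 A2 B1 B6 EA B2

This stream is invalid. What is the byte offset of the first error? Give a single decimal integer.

Byte[0]=66: 1-byte ASCII. cp=U+0066
Byte[1]=F0: 4-byte lead, need 3 cont bytes. acc=0x0
Byte[2]=A2: continuation. acc=(acc<<6)|0x22=0x22
Byte[3]=B1: continuation. acc=(acc<<6)|0x31=0x8B1
Byte[4]=B6: continuation. acc=(acc<<6)|0x36=0x22C76
Completed: cp=U+22C76 (starts at byte 1)
Byte[5]=EA: 3-byte lead, need 2 cont bytes. acc=0xA
Byte[6]=B2: continuation. acc=(acc<<6)|0x32=0x2B2
Byte[7]: stream ended, expected continuation. INVALID

Answer: 7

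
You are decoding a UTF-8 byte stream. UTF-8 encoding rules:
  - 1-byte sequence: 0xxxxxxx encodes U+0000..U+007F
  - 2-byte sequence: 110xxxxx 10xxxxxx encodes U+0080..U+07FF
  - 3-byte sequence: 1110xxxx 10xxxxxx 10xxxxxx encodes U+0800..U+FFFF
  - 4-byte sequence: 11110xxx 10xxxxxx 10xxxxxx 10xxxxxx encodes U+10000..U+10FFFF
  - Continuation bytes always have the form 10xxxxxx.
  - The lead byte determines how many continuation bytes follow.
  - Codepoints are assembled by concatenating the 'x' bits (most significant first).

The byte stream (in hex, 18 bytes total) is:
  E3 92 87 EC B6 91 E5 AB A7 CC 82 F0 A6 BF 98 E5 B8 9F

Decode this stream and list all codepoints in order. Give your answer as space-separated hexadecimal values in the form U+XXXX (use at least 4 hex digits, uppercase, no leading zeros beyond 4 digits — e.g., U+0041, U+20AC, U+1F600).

Byte[0]=E3: 3-byte lead, need 2 cont bytes. acc=0x3
Byte[1]=92: continuation. acc=(acc<<6)|0x12=0xD2
Byte[2]=87: continuation. acc=(acc<<6)|0x07=0x3487
Completed: cp=U+3487 (starts at byte 0)
Byte[3]=EC: 3-byte lead, need 2 cont bytes. acc=0xC
Byte[4]=B6: continuation. acc=(acc<<6)|0x36=0x336
Byte[5]=91: continuation. acc=(acc<<6)|0x11=0xCD91
Completed: cp=U+CD91 (starts at byte 3)
Byte[6]=E5: 3-byte lead, need 2 cont bytes. acc=0x5
Byte[7]=AB: continuation. acc=(acc<<6)|0x2B=0x16B
Byte[8]=A7: continuation. acc=(acc<<6)|0x27=0x5AE7
Completed: cp=U+5AE7 (starts at byte 6)
Byte[9]=CC: 2-byte lead, need 1 cont bytes. acc=0xC
Byte[10]=82: continuation. acc=(acc<<6)|0x02=0x302
Completed: cp=U+0302 (starts at byte 9)
Byte[11]=F0: 4-byte lead, need 3 cont bytes. acc=0x0
Byte[12]=A6: continuation. acc=(acc<<6)|0x26=0x26
Byte[13]=BF: continuation. acc=(acc<<6)|0x3F=0x9BF
Byte[14]=98: continuation. acc=(acc<<6)|0x18=0x26FD8
Completed: cp=U+26FD8 (starts at byte 11)
Byte[15]=E5: 3-byte lead, need 2 cont bytes. acc=0x5
Byte[16]=B8: continuation. acc=(acc<<6)|0x38=0x178
Byte[17]=9F: continuation. acc=(acc<<6)|0x1F=0x5E1F
Completed: cp=U+5E1F (starts at byte 15)

Answer: U+3487 U+CD91 U+5AE7 U+0302 U+26FD8 U+5E1F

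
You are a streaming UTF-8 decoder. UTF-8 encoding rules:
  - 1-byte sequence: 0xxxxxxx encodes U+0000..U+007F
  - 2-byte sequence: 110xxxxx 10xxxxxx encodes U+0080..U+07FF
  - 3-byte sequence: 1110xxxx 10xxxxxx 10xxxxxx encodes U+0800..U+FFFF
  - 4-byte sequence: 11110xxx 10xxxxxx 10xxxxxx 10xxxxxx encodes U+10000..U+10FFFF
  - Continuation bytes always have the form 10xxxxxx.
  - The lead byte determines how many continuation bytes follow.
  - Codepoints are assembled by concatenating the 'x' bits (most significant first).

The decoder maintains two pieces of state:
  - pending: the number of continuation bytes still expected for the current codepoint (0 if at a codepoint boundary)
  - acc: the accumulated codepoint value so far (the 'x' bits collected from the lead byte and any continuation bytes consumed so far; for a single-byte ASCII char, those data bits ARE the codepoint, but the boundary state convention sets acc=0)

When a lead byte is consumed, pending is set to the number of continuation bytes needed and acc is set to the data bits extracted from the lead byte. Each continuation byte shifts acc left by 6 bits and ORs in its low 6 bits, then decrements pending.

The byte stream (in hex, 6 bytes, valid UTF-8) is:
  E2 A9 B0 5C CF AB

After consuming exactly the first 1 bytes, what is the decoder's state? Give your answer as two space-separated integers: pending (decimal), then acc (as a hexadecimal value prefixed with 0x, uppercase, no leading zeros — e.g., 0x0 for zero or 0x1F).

Byte[0]=E2: 3-byte lead. pending=2, acc=0x2

Answer: 2 0x2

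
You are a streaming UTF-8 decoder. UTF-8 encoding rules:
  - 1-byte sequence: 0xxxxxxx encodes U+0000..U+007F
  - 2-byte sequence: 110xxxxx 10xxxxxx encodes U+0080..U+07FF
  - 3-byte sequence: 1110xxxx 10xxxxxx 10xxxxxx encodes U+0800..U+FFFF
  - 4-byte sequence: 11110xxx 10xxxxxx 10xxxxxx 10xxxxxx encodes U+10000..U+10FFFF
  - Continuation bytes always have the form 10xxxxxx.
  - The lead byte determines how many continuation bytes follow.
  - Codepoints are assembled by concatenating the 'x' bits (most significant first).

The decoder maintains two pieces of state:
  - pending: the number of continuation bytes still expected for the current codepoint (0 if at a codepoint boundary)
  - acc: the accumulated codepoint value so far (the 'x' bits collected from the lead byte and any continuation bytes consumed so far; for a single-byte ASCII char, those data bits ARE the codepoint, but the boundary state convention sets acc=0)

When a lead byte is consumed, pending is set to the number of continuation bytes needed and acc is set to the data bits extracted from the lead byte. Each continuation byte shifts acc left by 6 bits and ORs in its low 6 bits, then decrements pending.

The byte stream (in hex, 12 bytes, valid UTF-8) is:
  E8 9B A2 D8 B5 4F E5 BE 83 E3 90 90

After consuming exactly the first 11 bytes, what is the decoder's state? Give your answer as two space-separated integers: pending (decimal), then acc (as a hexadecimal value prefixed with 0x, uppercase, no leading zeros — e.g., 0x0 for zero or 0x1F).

Byte[0]=E8: 3-byte lead. pending=2, acc=0x8
Byte[1]=9B: continuation. acc=(acc<<6)|0x1B=0x21B, pending=1
Byte[2]=A2: continuation. acc=(acc<<6)|0x22=0x86E2, pending=0
Byte[3]=D8: 2-byte lead. pending=1, acc=0x18
Byte[4]=B5: continuation. acc=(acc<<6)|0x35=0x635, pending=0
Byte[5]=4F: 1-byte. pending=0, acc=0x0
Byte[6]=E5: 3-byte lead. pending=2, acc=0x5
Byte[7]=BE: continuation. acc=(acc<<6)|0x3E=0x17E, pending=1
Byte[8]=83: continuation. acc=(acc<<6)|0x03=0x5F83, pending=0
Byte[9]=E3: 3-byte lead. pending=2, acc=0x3
Byte[10]=90: continuation. acc=(acc<<6)|0x10=0xD0, pending=1

Answer: 1 0xD0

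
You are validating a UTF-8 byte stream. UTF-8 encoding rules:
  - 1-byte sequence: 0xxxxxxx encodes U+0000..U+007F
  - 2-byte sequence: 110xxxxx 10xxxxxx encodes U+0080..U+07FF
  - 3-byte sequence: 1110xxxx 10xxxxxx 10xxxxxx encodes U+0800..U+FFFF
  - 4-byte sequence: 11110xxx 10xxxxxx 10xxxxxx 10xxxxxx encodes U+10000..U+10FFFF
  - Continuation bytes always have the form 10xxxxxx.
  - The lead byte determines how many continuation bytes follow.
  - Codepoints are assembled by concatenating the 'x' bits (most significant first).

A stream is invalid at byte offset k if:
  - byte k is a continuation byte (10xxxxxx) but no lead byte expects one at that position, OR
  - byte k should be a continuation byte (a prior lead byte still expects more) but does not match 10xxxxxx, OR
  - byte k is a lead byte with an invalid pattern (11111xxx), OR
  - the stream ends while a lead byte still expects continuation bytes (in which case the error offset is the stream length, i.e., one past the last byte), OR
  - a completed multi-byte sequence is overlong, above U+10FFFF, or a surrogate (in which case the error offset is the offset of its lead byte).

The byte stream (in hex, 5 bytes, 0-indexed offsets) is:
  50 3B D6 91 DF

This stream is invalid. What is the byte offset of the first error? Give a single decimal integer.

Answer: 5

Derivation:
Byte[0]=50: 1-byte ASCII. cp=U+0050
Byte[1]=3B: 1-byte ASCII. cp=U+003B
Byte[2]=D6: 2-byte lead, need 1 cont bytes. acc=0x16
Byte[3]=91: continuation. acc=(acc<<6)|0x11=0x591
Completed: cp=U+0591 (starts at byte 2)
Byte[4]=DF: 2-byte lead, need 1 cont bytes. acc=0x1F
Byte[5]: stream ended, expected continuation. INVALID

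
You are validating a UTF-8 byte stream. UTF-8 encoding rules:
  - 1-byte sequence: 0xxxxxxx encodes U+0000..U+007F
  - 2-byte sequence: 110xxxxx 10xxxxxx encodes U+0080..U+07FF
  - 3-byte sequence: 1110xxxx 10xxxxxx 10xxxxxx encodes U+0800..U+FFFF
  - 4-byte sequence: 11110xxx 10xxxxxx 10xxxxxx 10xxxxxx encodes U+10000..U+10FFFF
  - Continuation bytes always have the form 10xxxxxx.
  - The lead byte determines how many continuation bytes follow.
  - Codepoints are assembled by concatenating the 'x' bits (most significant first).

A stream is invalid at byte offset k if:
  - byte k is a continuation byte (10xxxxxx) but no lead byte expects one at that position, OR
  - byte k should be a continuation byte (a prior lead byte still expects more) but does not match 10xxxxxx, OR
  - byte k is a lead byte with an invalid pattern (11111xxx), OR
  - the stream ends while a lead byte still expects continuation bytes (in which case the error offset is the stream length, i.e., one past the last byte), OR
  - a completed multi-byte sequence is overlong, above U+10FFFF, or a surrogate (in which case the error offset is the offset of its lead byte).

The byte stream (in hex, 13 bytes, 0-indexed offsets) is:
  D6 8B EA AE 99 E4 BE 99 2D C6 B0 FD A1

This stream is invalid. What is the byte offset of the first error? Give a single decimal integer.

Byte[0]=D6: 2-byte lead, need 1 cont bytes. acc=0x16
Byte[1]=8B: continuation. acc=(acc<<6)|0x0B=0x58B
Completed: cp=U+058B (starts at byte 0)
Byte[2]=EA: 3-byte lead, need 2 cont bytes. acc=0xA
Byte[3]=AE: continuation. acc=(acc<<6)|0x2E=0x2AE
Byte[4]=99: continuation. acc=(acc<<6)|0x19=0xAB99
Completed: cp=U+AB99 (starts at byte 2)
Byte[5]=E4: 3-byte lead, need 2 cont bytes. acc=0x4
Byte[6]=BE: continuation. acc=(acc<<6)|0x3E=0x13E
Byte[7]=99: continuation. acc=(acc<<6)|0x19=0x4F99
Completed: cp=U+4F99 (starts at byte 5)
Byte[8]=2D: 1-byte ASCII. cp=U+002D
Byte[9]=C6: 2-byte lead, need 1 cont bytes. acc=0x6
Byte[10]=B0: continuation. acc=(acc<<6)|0x30=0x1B0
Completed: cp=U+01B0 (starts at byte 9)
Byte[11]=FD: INVALID lead byte (not 0xxx/110x/1110/11110)

Answer: 11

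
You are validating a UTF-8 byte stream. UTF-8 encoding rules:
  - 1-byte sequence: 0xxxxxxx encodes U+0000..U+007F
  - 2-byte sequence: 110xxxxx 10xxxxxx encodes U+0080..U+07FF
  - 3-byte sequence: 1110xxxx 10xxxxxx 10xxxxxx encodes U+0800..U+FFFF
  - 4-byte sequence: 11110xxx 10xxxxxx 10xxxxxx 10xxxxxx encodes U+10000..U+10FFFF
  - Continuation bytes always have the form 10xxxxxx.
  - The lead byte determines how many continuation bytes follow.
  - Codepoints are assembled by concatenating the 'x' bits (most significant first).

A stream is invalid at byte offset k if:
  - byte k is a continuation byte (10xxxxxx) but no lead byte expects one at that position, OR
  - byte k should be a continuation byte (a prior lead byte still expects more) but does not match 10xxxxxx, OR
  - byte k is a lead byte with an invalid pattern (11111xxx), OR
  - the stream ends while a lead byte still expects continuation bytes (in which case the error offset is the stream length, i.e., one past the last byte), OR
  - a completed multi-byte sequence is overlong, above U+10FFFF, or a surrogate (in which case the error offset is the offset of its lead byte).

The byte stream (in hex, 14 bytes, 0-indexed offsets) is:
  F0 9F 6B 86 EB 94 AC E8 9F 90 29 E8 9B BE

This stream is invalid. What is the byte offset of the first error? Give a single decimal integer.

Byte[0]=F0: 4-byte lead, need 3 cont bytes. acc=0x0
Byte[1]=9F: continuation. acc=(acc<<6)|0x1F=0x1F
Byte[2]=6B: expected 10xxxxxx continuation. INVALID

Answer: 2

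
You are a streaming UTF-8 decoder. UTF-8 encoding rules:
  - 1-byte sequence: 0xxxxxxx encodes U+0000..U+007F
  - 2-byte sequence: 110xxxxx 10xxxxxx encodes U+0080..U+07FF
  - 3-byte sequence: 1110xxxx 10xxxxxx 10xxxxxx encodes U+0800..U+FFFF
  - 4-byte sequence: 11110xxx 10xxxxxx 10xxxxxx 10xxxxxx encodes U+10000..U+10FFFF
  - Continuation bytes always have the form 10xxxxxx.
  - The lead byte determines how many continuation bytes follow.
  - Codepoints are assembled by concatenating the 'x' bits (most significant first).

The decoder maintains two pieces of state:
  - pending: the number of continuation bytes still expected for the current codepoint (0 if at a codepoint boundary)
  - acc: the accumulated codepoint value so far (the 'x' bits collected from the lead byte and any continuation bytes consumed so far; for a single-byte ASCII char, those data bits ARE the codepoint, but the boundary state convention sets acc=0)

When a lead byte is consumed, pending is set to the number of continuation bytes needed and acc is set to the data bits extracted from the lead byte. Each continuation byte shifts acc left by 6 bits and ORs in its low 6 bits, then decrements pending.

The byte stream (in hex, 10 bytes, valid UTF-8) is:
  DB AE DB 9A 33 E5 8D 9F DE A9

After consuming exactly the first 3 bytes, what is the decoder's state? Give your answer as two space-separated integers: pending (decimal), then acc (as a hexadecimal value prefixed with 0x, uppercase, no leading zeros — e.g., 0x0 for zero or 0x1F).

Answer: 1 0x1B

Derivation:
Byte[0]=DB: 2-byte lead. pending=1, acc=0x1B
Byte[1]=AE: continuation. acc=(acc<<6)|0x2E=0x6EE, pending=0
Byte[2]=DB: 2-byte lead. pending=1, acc=0x1B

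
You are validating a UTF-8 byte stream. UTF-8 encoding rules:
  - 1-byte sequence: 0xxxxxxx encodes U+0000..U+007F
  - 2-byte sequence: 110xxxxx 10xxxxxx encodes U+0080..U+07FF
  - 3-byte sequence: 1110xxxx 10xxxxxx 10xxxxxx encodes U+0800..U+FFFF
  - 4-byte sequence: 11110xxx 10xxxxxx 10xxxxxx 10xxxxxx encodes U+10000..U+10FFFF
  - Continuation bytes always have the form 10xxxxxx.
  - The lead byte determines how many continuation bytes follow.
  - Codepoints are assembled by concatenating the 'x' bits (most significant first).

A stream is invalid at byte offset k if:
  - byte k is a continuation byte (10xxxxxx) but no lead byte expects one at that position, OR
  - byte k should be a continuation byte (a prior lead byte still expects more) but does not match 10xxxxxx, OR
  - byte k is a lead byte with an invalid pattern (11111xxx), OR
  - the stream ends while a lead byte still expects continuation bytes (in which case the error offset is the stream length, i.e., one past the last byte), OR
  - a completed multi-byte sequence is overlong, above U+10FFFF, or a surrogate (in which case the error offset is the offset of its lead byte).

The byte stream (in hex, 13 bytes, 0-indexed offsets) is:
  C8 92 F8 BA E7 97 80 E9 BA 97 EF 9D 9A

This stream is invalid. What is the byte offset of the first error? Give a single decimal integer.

Answer: 2

Derivation:
Byte[0]=C8: 2-byte lead, need 1 cont bytes. acc=0x8
Byte[1]=92: continuation. acc=(acc<<6)|0x12=0x212
Completed: cp=U+0212 (starts at byte 0)
Byte[2]=F8: INVALID lead byte (not 0xxx/110x/1110/11110)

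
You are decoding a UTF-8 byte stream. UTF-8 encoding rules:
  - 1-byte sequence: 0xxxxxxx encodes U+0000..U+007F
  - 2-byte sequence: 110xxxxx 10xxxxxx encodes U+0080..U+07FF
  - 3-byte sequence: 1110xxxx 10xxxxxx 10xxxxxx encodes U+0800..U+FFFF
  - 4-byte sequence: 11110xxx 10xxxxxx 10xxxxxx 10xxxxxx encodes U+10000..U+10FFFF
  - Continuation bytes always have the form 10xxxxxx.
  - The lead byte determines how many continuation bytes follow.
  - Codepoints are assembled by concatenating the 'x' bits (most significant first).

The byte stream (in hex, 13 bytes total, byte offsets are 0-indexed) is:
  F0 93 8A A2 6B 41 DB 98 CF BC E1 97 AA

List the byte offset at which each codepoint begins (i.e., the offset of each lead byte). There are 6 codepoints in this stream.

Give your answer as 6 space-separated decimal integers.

Answer: 0 4 5 6 8 10

Derivation:
Byte[0]=F0: 4-byte lead, need 3 cont bytes. acc=0x0
Byte[1]=93: continuation. acc=(acc<<6)|0x13=0x13
Byte[2]=8A: continuation. acc=(acc<<6)|0x0A=0x4CA
Byte[3]=A2: continuation. acc=(acc<<6)|0x22=0x132A2
Completed: cp=U+132A2 (starts at byte 0)
Byte[4]=6B: 1-byte ASCII. cp=U+006B
Byte[5]=41: 1-byte ASCII. cp=U+0041
Byte[6]=DB: 2-byte lead, need 1 cont bytes. acc=0x1B
Byte[7]=98: continuation. acc=(acc<<6)|0x18=0x6D8
Completed: cp=U+06D8 (starts at byte 6)
Byte[8]=CF: 2-byte lead, need 1 cont bytes. acc=0xF
Byte[9]=BC: continuation. acc=(acc<<6)|0x3C=0x3FC
Completed: cp=U+03FC (starts at byte 8)
Byte[10]=E1: 3-byte lead, need 2 cont bytes. acc=0x1
Byte[11]=97: continuation. acc=(acc<<6)|0x17=0x57
Byte[12]=AA: continuation. acc=(acc<<6)|0x2A=0x15EA
Completed: cp=U+15EA (starts at byte 10)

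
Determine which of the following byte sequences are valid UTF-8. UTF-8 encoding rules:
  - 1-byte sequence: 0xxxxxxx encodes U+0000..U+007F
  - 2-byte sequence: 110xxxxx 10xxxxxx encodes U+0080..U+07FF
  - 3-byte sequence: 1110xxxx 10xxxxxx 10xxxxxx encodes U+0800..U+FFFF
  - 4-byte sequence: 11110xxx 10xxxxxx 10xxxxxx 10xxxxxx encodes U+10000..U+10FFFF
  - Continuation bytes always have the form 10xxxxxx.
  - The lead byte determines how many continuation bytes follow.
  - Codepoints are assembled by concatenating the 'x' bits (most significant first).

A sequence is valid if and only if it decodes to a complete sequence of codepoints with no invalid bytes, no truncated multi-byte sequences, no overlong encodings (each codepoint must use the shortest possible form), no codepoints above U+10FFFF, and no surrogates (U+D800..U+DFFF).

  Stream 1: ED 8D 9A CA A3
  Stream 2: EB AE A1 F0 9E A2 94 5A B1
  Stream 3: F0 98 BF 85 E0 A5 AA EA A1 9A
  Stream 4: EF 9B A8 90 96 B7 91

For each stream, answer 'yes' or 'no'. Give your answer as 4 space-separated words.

Answer: yes no yes no

Derivation:
Stream 1: decodes cleanly. VALID
Stream 2: error at byte offset 8. INVALID
Stream 3: decodes cleanly. VALID
Stream 4: error at byte offset 3. INVALID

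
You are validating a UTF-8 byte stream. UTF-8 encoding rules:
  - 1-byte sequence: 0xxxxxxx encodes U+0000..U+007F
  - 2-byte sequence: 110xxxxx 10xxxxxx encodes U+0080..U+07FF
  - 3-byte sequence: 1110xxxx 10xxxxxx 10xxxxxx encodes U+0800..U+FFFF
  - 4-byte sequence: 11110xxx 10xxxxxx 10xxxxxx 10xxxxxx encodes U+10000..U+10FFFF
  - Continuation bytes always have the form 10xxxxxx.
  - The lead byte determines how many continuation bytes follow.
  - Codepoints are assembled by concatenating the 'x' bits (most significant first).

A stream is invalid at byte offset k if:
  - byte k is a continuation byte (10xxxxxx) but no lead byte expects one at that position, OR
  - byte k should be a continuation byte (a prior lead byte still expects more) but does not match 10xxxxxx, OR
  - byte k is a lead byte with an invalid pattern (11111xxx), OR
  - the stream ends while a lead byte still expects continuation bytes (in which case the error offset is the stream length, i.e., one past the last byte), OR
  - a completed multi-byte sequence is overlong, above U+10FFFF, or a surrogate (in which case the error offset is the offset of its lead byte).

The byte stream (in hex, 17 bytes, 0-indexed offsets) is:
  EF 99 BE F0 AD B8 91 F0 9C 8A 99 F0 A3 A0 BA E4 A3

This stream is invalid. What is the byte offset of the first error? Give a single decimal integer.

Byte[0]=EF: 3-byte lead, need 2 cont bytes. acc=0xF
Byte[1]=99: continuation. acc=(acc<<6)|0x19=0x3D9
Byte[2]=BE: continuation. acc=(acc<<6)|0x3E=0xF67E
Completed: cp=U+F67E (starts at byte 0)
Byte[3]=F0: 4-byte lead, need 3 cont bytes. acc=0x0
Byte[4]=AD: continuation. acc=(acc<<6)|0x2D=0x2D
Byte[5]=B8: continuation. acc=(acc<<6)|0x38=0xB78
Byte[6]=91: continuation. acc=(acc<<6)|0x11=0x2DE11
Completed: cp=U+2DE11 (starts at byte 3)
Byte[7]=F0: 4-byte lead, need 3 cont bytes. acc=0x0
Byte[8]=9C: continuation. acc=(acc<<6)|0x1C=0x1C
Byte[9]=8A: continuation. acc=(acc<<6)|0x0A=0x70A
Byte[10]=99: continuation. acc=(acc<<6)|0x19=0x1C299
Completed: cp=U+1C299 (starts at byte 7)
Byte[11]=F0: 4-byte lead, need 3 cont bytes. acc=0x0
Byte[12]=A3: continuation. acc=(acc<<6)|0x23=0x23
Byte[13]=A0: continuation. acc=(acc<<6)|0x20=0x8E0
Byte[14]=BA: continuation. acc=(acc<<6)|0x3A=0x2383A
Completed: cp=U+2383A (starts at byte 11)
Byte[15]=E4: 3-byte lead, need 2 cont bytes. acc=0x4
Byte[16]=A3: continuation. acc=(acc<<6)|0x23=0x123
Byte[17]: stream ended, expected continuation. INVALID

Answer: 17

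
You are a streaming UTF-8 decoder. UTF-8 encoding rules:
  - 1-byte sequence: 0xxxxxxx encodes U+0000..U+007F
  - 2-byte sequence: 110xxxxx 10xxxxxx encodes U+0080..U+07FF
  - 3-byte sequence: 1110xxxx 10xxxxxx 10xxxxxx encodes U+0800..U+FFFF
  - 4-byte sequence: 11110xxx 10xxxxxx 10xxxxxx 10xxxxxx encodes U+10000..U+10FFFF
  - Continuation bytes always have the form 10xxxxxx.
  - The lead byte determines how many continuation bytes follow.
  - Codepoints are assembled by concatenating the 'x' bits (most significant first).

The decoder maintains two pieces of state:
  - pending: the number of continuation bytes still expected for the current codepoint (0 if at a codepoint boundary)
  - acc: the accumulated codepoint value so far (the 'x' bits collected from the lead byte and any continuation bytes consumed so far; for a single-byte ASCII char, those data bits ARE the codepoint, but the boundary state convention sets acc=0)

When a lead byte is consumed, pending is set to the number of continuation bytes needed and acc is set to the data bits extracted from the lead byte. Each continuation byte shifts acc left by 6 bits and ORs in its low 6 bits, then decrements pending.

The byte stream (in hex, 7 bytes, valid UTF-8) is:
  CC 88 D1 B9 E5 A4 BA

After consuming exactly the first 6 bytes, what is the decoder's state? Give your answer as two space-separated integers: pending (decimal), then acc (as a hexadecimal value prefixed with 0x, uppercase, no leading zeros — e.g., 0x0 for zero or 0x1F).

Answer: 1 0x164

Derivation:
Byte[0]=CC: 2-byte lead. pending=1, acc=0xC
Byte[1]=88: continuation. acc=(acc<<6)|0x08=0x308, pending=0
Byte[2]=D1: 2-byte lead. pending=1, acc=0x11
Byte[3]=B9: continuation. acc=(acc<<6)|0x39=0x479, pending=0
Byte[4]=E5: 3-byte lead. pending=2, acc=0x5
Byte[5]=A4: continuation. acc=(acc<<6)|0x24=0x164, pending=1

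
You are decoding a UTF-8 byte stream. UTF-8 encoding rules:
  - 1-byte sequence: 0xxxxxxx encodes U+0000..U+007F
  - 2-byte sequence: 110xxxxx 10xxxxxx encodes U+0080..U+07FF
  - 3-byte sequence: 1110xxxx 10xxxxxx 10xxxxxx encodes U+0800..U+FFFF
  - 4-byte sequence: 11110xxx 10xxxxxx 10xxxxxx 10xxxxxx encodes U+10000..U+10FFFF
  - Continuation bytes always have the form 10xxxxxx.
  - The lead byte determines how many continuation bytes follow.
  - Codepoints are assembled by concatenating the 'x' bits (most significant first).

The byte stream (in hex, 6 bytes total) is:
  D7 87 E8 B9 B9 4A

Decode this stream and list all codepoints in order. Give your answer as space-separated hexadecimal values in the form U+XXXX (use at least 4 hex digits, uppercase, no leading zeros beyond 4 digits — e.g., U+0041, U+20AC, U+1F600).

Byte[0]=D7: 2-byte lead, need 1 cont bytes. acc=0x17
Byte[1]=87: continuation. acc=(acc<<6)|0x07=0x5C7
Completed: cp=U+05C7 (starts at byte 0)
Byte[2]=E8: 3-byte lead, need 2 cont bytes. acc=0x8
Byte[3]=B9: continuation. acc=(acc<<6)|0x39=0x239
Byte[4]=B9: continuation. acc=(acc<<6)|0x39=0x8E79
Completed: cp=U+8E79 (starts at byte 2)
Byte[5]=4A: 1-byte ASCII. cp=U+004A

Answer: U+05C7 U+8E79 U+004A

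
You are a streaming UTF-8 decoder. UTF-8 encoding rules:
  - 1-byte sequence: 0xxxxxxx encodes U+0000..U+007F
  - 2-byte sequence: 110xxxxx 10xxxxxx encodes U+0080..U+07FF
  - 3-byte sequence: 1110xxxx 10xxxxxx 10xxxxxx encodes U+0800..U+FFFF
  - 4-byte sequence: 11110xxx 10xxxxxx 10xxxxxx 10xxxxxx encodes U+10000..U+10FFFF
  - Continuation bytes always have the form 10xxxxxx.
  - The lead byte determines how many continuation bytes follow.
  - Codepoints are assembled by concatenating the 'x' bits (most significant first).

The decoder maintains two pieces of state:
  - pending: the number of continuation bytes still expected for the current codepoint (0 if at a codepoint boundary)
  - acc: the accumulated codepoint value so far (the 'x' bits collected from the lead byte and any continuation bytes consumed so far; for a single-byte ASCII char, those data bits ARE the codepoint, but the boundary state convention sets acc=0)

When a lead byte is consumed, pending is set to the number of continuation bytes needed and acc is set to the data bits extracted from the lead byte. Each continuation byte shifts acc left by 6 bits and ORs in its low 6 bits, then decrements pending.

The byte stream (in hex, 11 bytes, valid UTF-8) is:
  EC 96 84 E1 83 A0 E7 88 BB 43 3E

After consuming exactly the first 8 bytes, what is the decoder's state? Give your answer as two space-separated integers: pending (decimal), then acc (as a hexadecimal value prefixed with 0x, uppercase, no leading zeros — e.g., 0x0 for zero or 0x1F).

Answer: 1 0x1C8

Derivation:
Byte[0]=EC: 3-byte lead. pending=2, acc=0xC
Byte[1]=96: continuation. acc=(acc<<6)|0x16=0x316, pending=1
Byte[2]=84: continuation. acc=(acc<<6)|0x04=0xC584, pending=0
Byte[3]=E1: 3-byte lead. pending=2, acc=0x1
Byte[4]=83: continuation. acc=(acc<<6)|0x03=0x43, pending=1
Byte[5]=A0: continuation. acc=(acc<<6)|0x20=0x10E0, pending=0
Byte[6]=E7: 3-byte lead. pending=2, acc=0x7
Byte[7]=88: continuation. acc=(acc<<6)|0x08=0x1C8, pending=1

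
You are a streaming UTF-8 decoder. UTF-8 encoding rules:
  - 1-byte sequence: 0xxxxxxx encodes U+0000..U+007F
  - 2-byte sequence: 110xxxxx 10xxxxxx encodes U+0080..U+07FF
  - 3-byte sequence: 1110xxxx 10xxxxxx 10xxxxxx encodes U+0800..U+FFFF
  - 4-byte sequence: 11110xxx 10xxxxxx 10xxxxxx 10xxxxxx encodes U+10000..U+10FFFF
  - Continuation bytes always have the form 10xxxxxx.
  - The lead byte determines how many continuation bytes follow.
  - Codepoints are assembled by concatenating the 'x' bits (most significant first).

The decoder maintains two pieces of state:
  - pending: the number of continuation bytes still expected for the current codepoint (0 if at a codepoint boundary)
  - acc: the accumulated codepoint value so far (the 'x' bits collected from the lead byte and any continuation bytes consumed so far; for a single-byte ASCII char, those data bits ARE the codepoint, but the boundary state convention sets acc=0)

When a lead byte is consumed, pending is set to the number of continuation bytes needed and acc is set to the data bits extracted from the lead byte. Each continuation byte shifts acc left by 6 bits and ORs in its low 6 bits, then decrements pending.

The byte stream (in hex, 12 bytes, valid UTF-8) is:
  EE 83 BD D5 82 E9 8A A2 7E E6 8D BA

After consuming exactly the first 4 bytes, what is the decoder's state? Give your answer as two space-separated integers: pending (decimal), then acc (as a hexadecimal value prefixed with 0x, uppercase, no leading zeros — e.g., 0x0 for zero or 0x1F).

Answer: 1 0x15

Derivation:
Byte[0]=EE: 3-byte lead. pending=2, acc=0xE
Byte[1]=83: continuation. acc=(acc<<6)|0x03=0x383, pending=1
Byte[2]=BD: continuation. acc=(acc<<6)|0x3D=0xE0FD, pending=0
Byte[3]=D5: 2-byte lead. pending=1, acc=0x15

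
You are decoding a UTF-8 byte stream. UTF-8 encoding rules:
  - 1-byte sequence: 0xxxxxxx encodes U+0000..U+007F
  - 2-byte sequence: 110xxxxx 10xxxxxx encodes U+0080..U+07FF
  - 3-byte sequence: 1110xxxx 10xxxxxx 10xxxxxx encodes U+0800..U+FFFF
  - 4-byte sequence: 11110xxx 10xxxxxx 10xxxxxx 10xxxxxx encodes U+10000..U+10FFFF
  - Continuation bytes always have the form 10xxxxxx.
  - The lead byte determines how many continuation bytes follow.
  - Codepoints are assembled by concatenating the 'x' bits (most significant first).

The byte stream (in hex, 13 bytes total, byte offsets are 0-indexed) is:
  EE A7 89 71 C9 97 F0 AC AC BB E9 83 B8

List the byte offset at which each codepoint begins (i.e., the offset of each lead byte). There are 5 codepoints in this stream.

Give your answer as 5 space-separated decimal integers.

Byte[0]=EE: 3-byte lead, need 2 cont bytes. acc=0xE
Byte[1]=A7: continuation. acc=(acc<<6)|0x27=0x3A7
Byte[2]=89: continuation. acc=(acc<<6)|0x09=0xE9C9
Completed: cp=U+E9C9 (starts at byte 0)
Byte[3]=71: 1-byte ASCII. cp=U+0071
Byte[4]=C9: 2-byte lead, need 1 cont bytes. acc=0x9
Byte[5]=97: continuation. acc=(acc<<6)|0x17=0x257
Completed: cp=U+0257 (starts at byte 4)
Byte[6]=F0: 4-byte lead, need 3 cont bytes. acc=0x0
Byte[7]=AC: continuation. acc=(acc<<6)|0x2C=0x2C
Byte[8]=AC: continuation. acc=(acc<<6)|0x2C=0xB2C
Byte[9]=BB: continuation. acc=(acc<<6)|0x3B=0x2CB3B
Completed: cp=U+2CB3B (starts at byte 6)
Byte[10]=E9: 3-byte lead, need 2 cont bytes. acc=0x9
Byte[11]=83: continuation. acc=(acc<<6)|0x03=0x243
Byte[12]=B8: continuation. acc=(acc<<6)|0x38=0x90F8
Completed: cp=U+90F8 (starts at byte 10)

Answer: 0 3 4 6 10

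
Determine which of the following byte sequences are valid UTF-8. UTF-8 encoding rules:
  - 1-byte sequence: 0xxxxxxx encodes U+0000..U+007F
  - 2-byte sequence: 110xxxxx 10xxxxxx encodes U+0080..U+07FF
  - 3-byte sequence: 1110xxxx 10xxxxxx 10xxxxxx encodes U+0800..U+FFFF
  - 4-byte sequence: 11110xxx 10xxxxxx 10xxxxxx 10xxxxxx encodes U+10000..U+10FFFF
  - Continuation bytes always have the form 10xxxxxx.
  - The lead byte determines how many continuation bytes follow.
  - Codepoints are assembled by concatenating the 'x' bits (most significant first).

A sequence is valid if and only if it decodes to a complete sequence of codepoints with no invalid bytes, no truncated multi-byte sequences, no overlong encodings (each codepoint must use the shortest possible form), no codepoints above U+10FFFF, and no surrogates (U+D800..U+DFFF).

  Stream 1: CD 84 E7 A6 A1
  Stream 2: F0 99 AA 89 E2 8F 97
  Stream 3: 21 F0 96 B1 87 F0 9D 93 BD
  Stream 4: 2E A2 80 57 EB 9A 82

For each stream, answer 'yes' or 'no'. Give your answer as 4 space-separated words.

Stream 1: decodes cleanly. VALID
Stream 2: decodes cleanly. VALID
Stream 3: decodes cleanly. VALID
Stream 4: error at byte offset 1. INVALID

Answer: yes yes yes no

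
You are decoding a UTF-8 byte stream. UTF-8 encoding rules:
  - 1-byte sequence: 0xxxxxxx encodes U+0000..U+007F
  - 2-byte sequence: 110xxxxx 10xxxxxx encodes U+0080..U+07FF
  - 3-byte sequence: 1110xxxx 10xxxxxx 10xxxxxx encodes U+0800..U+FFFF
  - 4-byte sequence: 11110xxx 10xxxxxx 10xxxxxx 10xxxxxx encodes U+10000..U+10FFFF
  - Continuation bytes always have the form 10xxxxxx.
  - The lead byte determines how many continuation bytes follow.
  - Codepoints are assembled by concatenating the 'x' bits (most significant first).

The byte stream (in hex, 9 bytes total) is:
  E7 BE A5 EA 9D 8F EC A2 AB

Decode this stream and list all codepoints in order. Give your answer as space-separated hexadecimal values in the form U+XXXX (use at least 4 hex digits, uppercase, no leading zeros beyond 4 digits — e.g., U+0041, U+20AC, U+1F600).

Answer: U+7FA5 U+A74F U+C8AB

Derivation:
Byte[0]=E7: 3-byte lead, need 2 cont bytes. acc=0x7
Byte[1]=BE: continuation. acc=(acc<<6)|0x3E=0x1FE
Byte[2]=A5: continuation. acc=(acc<<6)|0x25=0x7FA5
Completed: cp=U+7FA5 (starts at byte 0)
Byte[3]=EA: 3-byte lead, need 2 cont bytes. acc=0xA
Byte[4]=9D: continuation. acc=(acc<<6)|0x1D=0x29D
Byte[5]=8F: continuation. acc=(acc<<6)|0x0F=0xA74F
Completed: cp=U+A74F (starts at byte 3)
Byte[6]=EC: 3-byte lead, need 2 cont bytes. acc=0xC
Byte[7]=A2: continuation. acc=(acc<<6)|0x22=0x322
Byte[8]=AB: continuation. acc=(acc<<6)|0x2B=0xC8AB
Completed: cp=U+C8AB (starts at byte 6)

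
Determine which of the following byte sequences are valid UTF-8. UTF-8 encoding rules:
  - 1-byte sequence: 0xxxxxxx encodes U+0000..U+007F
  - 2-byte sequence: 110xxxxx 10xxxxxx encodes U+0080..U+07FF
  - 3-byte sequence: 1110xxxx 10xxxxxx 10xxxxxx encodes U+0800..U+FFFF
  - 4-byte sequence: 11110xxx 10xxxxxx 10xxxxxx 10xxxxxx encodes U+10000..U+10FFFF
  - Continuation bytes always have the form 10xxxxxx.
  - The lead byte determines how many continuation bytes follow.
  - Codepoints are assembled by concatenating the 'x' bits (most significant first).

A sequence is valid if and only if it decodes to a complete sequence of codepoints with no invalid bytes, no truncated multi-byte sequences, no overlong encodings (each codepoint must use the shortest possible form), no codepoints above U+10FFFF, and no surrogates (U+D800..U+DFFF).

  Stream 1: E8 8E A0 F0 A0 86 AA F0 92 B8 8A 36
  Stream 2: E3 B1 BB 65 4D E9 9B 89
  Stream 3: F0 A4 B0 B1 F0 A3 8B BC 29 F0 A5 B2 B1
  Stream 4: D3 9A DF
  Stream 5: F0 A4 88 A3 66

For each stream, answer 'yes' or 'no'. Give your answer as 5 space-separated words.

Stream 1: decodes cleanly. VALID
Stream 2: decodes cleanly. VALID
Stream 3: decodes cleanly. VALID
Stream 4: error at byte offset 3. INVALID
Stream 5: decodes cleanly. VALID

Answer: yes yes yes no yes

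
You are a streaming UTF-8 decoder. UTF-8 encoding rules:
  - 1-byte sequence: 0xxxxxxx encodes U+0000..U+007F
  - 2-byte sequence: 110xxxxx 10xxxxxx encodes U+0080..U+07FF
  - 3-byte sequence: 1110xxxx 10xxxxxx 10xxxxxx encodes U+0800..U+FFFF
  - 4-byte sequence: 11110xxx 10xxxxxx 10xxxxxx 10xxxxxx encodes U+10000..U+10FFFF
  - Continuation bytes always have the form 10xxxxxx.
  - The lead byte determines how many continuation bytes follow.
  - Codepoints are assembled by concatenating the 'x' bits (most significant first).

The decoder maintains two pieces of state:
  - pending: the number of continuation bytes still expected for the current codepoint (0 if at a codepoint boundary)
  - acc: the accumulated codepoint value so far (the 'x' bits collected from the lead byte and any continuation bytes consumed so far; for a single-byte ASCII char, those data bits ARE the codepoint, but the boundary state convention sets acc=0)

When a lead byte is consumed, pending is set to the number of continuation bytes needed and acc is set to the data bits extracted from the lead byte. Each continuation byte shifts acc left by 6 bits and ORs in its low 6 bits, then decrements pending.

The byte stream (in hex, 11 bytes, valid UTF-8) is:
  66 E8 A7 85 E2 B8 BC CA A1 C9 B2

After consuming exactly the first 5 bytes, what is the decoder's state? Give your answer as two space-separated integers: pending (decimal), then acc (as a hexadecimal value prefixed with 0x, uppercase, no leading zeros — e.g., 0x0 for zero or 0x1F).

Answer: 2 0x2

Derivation:
Byte[0]=66: 1-byte. pending=0, acc=0x0
Byte[1]=E8: 3-byte lead. pending=2, acc=0x8
Byte[2]=A7: continuation. acc=(acc<<6)|0x27=0x227, pending=1
Byte[3]=85: continuation. acc=(acc<<6)|0x05=0x89C5, pending=0
Byte[4]=E2: 3-byte lead. pending=2, acc=0x2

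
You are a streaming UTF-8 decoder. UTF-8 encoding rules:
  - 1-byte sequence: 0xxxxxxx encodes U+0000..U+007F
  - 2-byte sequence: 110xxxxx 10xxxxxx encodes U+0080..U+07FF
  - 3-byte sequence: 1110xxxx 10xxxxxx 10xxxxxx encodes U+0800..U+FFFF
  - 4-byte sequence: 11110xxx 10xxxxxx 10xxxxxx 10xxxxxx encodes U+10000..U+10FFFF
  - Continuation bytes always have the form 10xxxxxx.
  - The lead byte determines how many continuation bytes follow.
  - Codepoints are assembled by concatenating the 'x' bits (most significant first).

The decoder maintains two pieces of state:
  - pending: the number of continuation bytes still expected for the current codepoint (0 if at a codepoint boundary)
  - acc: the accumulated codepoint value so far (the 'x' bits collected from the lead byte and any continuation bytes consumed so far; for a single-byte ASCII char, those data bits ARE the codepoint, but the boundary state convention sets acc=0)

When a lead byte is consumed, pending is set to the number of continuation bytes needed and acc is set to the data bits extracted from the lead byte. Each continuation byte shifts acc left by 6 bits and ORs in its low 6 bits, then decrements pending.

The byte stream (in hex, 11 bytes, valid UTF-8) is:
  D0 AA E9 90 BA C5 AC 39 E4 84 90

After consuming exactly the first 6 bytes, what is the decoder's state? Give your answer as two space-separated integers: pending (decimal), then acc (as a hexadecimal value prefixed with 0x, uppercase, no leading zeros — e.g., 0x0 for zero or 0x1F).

Byte[0]=D0: 2-byte lead. pending=1, acc=0x10
Byte[1]=AA: continuation. acc=(acc<<6)|0x2A=0x42A, pending=0
Byte[2]=E9: 3-byte lead. pending=2, acc=0x9
Byte[3]=90: continuation. acc=(acc<<6)|0x10=0x250, pending=1
Byte[4]=BA: continuation. acc=(acc<<6)|0x3A=0x943A, pending=0
Byte[5]=C5: 2-byte lead. pending=1, acc=0x5

Answer: 1 0x5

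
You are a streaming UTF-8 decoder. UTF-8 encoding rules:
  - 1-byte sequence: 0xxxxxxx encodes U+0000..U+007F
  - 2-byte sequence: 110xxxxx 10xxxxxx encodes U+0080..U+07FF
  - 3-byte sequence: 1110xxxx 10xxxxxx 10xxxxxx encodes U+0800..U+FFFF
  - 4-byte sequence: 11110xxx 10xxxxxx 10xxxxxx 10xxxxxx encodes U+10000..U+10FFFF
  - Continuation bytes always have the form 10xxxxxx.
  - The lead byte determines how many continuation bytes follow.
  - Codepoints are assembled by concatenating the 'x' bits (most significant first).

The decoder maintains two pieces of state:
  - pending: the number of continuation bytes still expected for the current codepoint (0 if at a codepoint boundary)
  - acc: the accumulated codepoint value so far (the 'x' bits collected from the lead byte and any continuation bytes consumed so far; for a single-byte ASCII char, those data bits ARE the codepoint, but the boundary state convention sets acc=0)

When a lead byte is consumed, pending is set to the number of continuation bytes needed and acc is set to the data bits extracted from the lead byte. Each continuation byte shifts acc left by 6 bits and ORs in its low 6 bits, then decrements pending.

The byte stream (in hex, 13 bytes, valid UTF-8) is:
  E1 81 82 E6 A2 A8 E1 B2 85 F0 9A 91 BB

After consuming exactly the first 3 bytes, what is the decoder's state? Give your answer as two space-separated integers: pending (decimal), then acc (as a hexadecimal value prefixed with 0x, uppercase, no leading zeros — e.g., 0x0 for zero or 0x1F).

Byte[0]=E1: 3-byte lead. pending=2, acc=0x1
Byte[1]=81: continuation. acc=(acc<<6)|0x01=0x41, pending=1
Byte[2]=82: continuation. acc=(acc<<6)|0x02=0x1042, pending=0

Answer: 0 0x1042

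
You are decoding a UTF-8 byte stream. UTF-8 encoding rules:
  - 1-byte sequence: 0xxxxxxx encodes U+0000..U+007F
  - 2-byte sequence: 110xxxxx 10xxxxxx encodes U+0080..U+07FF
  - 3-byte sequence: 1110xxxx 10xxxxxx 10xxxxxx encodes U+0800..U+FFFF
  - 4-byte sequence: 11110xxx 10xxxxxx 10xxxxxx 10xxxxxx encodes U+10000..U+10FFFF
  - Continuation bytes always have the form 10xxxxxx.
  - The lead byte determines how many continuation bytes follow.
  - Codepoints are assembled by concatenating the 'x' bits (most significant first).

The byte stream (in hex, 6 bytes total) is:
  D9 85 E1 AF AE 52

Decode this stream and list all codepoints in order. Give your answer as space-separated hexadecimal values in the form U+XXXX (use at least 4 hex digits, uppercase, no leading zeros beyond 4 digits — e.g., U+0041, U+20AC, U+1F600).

Answer: U+0645 U+1BEE U+0052

Derivation:
Byte[0]=D9: 2-byte lead, need 1 cont bytes. acc=0x19
Byte[1]=85: continuation. acc=(acc<<6)|0x05=0x645
Completed: cp=U+0645 (starts at byte 0)
Byte[2]=E1: 3-byte lead, need 2 cont bytes. acc=0x1
Byte[3]=AF: continuation. acc=(acc<<6)|0x2F=0x6F
Byte[4]=AE: continuation. acc=(acc<<6)|0x2E=0x1BEE
Completed: cp=U+1BEE (starts at byte 2)
Byte[5]=52: 1-byte ASCII. cp=U+0052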